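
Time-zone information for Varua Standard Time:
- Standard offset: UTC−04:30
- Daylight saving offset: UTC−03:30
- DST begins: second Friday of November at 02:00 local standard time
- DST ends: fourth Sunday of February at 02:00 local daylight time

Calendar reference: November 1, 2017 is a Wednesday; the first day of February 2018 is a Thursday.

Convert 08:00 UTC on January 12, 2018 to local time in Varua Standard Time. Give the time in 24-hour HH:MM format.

04:30

1 November 2017 is a Wednesday, so the first Friday is November 3 and the second is November 10.
1 February 2018 is a Thursday, so the first Sunday is February 4 and the fourth is February 25.
At the standard offset (UTC−04:30), 08:00 UTC − 4h30m = 03:30 Varua Standard Time standard time.
Daylight saving runs 10 November 2017 – 25 February 2018; the standard-time date in Varua Standard Time, January 12, 2018, is inside that window, so Varua Standard Time is at UTC−03:30.
08:00 UTC − 3h30m = 04:30 local.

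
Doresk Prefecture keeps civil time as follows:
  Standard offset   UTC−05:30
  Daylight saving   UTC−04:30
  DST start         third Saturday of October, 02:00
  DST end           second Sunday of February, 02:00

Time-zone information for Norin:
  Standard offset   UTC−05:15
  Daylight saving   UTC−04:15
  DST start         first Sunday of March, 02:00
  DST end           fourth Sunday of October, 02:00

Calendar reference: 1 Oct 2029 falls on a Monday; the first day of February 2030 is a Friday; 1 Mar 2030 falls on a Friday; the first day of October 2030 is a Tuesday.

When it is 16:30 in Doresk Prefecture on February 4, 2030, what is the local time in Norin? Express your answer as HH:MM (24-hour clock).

1 October 2029 is a Monday, so the first Saturday is October 6 and the third is October 20.
1 February 2030 is a Friday, so the first Sunday is February 3 and the second is February 10.
February 4, 2030 lies within the daylight-saving period (20 October 2029 – 10 February 2030), so Doresk Prefecture is on daylight time, UTC−04:30.
16:30 Doresk Prefecture + 4h30m = 21:00 UTC.
1 March 2030 is a Friday, so the first Sunday is March 3.
1 October 2030 is a Tuesday, so the first Sunday is October 6 and the fourth is October 27.
At the standard offset (UTC−05:15), 21:00 UTC − 5h15m = 15:45 Norin standard time.
Daylight saving runs 3 March – 27 October; the standard-time date in Norin, February 4, 2030, is outside that window, so Norin is on standard time at UTC−05:15.
21:00 UTC − 5h15m = 15:45 Norin.

15:45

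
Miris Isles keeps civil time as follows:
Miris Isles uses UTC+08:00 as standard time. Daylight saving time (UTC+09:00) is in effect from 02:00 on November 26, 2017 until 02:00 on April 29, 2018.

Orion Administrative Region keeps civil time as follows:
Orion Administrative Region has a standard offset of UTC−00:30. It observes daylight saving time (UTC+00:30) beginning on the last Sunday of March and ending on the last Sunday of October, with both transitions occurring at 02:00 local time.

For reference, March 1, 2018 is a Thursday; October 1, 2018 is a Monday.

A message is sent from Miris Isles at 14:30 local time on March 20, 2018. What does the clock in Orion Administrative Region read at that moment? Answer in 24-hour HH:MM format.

March 20, 2018 lies within the daylight-saving period (26 November 2017 – 29 April 2018), so Miris Isles is on daylight time, UTC+09:00.
14:30 Miris Isles − 9h = 05:30 UTC.
1 March 2018 is a Thursday, so Sundays fall on 4, 11, 18, 25; the last is March 25.
1 October 2018 is a Monday, so Sundays fall on 7, 14, 21, 28; the last is October 28.
At the standard offset (UTC−00:30), 05:30 UTC − 0h30m = 05:00 Orion Administrative Region standard time.
Daylight saving runs 25 March – 28 October; the standard-time date in Orion Administrative Region, March 20, 2018, is outside that window, so Orion Administrative Region is on standard time at UTC−00:30.
05:30 UTC − 0h30m = 05:00 Orion Administrative Region.

05:00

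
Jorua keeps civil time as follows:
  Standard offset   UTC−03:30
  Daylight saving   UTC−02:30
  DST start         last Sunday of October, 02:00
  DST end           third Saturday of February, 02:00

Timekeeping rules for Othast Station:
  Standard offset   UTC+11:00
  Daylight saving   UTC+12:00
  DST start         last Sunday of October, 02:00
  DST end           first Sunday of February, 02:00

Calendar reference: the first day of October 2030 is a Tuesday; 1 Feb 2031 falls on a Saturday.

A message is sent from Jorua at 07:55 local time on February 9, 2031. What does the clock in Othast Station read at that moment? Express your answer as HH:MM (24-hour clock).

21:25

1 October 2030 is a Tuesday, so Sundays fall on 6, 13, 20, 27; the last is October 27.
1 February 2031 is a Saturday, so the first Saturday is February 1 and the third is February 15.
February 9, 2031 falls between 27 October 2030 and 15 February 2031, so daylight saving is in effect and Jorua is at UTC−02:30.
07:55 Jorua + 2h30m = 10:25 UTC.
1 October 2030 is a Tuesday, so Sundays fall on 6, 13, 20, 27; the last is October 27.
1 February 2031 is a Saturday, so the first Sunday is February 2.
At the standard offset (UTC+11:00), 10:25 UTC + 11h = 21:25 Othast Station standard time.
The standard-time date in Othast Station, February 9, 2031, does not fall between 27 October 2030 and 2 February 2031, so daylight saving is not in effect and Othast Station is at UTC+11:00.
10:25 UTC + 11h = 21:25 Othast Station.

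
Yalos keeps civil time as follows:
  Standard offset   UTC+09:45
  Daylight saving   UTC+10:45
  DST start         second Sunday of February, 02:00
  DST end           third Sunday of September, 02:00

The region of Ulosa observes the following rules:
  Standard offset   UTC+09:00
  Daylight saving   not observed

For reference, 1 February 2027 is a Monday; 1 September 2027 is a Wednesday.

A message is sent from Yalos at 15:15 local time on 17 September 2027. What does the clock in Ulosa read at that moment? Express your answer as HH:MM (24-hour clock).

13:30

1 February 2027 is a Monday, so the first Sunday is February 7 and the second is February 14.
1 September 2027 is a Wednesday, so the first Sunday is September 5 and the third is September 19.
17 September 2027 lies within the daylight-saving period (14 February – 19 September), so Yalos is on daylight time, UTC+10:45.
15:15 Yalos − 10h45m = 04:30 UTC.
Ulosa has no daylight saving, so its offset is UTC+09:00 year-round.
04:30 UTC + 9h = 13:30 Ulosa.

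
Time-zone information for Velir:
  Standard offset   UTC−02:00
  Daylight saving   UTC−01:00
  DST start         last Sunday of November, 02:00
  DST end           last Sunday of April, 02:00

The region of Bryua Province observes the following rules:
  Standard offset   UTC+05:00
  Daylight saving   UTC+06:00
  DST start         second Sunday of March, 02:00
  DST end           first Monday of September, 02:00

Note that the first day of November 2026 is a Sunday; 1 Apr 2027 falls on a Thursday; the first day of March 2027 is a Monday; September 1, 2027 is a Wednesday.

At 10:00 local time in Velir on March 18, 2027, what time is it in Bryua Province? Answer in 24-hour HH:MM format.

1 November 2026 is a Sunday, so Sundays fall on 1, 8, 15, 22, 29; the last is November 29.
1 April 2027 is a Thursday, so Sundays fall on 4, 11, 18, 25; the last is April 25.
March 18, 2027 falls between 29 November 2026 and 25 April 2027, so daylight saving is in effect and Velir is at UTC−01:00.
10:00 Velir + 1h = 11:00 UTC.
1 March 2027 is a Monday, so the first Sunday is March 7 and the second is March 14.
1 September 2027 is a Wednesday, so the first Monday is September 6.
At the standard offset (UTC+05:00), 11:00 UTC + 5h = 16:00 Bryua Province standard time.
Daylight saving runs 14 March – 6 September; the standard-time date in Bryua Province, March 18, 2027, is inside that window, so Bryua Province is at UTC+06:00.
11:00 UTC + 6h = 17:00 Bryua Province.

17:00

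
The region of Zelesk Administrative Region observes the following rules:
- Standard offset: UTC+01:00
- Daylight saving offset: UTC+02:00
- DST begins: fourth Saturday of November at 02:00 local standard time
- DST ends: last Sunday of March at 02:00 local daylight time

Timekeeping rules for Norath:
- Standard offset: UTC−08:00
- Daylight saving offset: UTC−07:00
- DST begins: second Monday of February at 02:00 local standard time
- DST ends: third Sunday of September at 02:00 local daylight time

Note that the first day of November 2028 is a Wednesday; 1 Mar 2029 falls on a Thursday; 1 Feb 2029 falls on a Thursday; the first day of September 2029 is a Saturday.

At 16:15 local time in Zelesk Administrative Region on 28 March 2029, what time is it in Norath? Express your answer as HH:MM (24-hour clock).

1 November 2028 is a Wednesday, so the first Saturday is November 4 and the fourth is November 25.
1 March 2029 is a Thursday, so Sundays fall on 4, 11, 18, 25; the last is March 25.
Daylight saving runs 25 November 2028 – 25 March 2029; 28 March 2029 is outside that window, so Zelesk Administrative Region is on standard time at UTC+01:00.
16:15 Zelesk Administrative Region − 1h = 15:15 UTC.
1 February 2029 is a Thursday, so the first Monday is February 5 and the second is February 12.
1 September 2029 is a Saturday, so the first Sunday is September 2 and the third is September 16.
At the standard offset (UTC−08:00), 15:15 UTC − 8h = 07:15 Norath standard time.
Daylight saving runs 12 February – 16 September; the standard-time date in Norath, 28 March 2029, is inside that window, so Norath is at UTC−07:00.
15:15 UTC − 7h = 08:15 Norath.

08:15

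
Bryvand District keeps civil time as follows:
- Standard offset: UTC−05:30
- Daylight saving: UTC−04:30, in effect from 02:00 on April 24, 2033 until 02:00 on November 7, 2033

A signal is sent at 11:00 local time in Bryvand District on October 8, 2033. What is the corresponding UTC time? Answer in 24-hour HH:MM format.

15:30

Daylight saving runs 24 April – 7 November; October 8, 2033 is inside that window, so Bryvand District is at UTC−04:30.
11:00 local + 4h30m = 15:30 UTC.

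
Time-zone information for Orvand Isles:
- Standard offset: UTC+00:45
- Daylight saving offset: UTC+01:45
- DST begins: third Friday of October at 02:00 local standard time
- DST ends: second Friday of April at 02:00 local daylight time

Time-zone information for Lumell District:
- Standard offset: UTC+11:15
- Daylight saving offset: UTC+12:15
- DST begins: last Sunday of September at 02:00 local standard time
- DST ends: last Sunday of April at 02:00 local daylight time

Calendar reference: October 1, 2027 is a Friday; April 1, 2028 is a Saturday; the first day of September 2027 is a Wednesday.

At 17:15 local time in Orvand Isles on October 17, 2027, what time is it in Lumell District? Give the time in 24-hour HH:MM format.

03:45

1 October 2027 is a Friday, so the first Friday is October 1 and the third is October 15.
1 April 2028 is a Saturday, so the first Friday is April 7 and the second is April 14.
October 17, 2027 lies within the daylight-saving period (15 October 2027 – 14 April 2028), so Orvand Isles is on daylight time, UTC+01:45.
17:15 Orvand Isles − 1h45m = 15:30 UTC.
1 September 2027 is a Wednesday, so Sundays fall on 5, 12, 19, 26; the last is September 26.
1 April 2028 is a Saturday, so Sundays fall on 2, 9, 16, 23, 30; the last is April 30.
At the standard offset (UTC+11:15), 15:30 UTC + 11h15m = 02:45 Lumell District standard time (rolling into the next day, 18 October 2027).
Daylight saving runs 26 September 2027 – 30 April 2028; the standard-time date in Lumell District, October 18, 2027, is inside that window, so Lumell District is at UTC+12:15.
15:30 UTC + 12h15m = 03:45 Lumell District (rolling into the next day, 18 October 2027).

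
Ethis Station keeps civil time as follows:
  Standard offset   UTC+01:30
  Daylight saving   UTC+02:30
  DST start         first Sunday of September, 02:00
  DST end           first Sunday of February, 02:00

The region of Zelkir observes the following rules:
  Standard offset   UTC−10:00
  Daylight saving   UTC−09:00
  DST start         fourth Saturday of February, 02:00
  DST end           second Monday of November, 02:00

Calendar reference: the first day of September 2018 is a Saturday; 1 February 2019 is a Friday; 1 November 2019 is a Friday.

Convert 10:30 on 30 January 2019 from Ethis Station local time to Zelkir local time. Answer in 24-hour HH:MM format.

22:00

1 September 2018 is a Saturday, so the first Sunday is September 2.
1 February 2019 is a Friday, so the first Sunday is February 3.
Daylight saving runs 2 September 2018 – 3 February 2019; 30 January 2019 is inside that window, so Ethis Station is at UTC+02:30.
10:30 Ethis Station − 2h30m = 08:00 UTC.
1 February 2019 is a Friday, so the first Saturday is February 2 and the fourth is February 23.
1 November 2019 is a Friday, so the first Monday is November 4 and the second is November 11.
At the standard offset (UTC−10:00), 08:00 UTC − 10h = 22:00 Zelkir standard time (rolling into the previous day, 29 January 2019).
The standard-time date in Zelkir, 29 January 2019, is outside the daylight-saving period (23 February – 11 November), so Zelkir is on standard time, UTC−10:00.
08:00 UTC − 10h = 22:00 Zelkir (rolling into the previous day, 29 January 2019).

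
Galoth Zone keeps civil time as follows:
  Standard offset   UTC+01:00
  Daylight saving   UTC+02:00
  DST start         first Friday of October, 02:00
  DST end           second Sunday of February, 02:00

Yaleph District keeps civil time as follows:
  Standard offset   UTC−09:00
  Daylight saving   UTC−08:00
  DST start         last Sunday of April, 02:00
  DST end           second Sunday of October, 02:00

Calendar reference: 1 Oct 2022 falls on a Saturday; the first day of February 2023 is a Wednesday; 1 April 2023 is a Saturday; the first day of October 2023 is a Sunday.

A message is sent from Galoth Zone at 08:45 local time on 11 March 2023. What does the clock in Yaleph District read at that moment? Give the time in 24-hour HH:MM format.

22:45

1 October 2022 is a Saturday, so the first Friday is October 7.
1 February 2023 is a Wednesday, so the first Sunday is February 5 and the second is February 12.
Daylight saving runs 7 October 2022 – 12 February 2023; 11 March 2023 is outside that window, so Galoth Zone is on standard time at UTC+01:00.
08:45 Galoth Zone − 1h = 07:45 UTC.
1 April 2023 is a Saturday, so Sundays fall on 2, 9, 16, 23, 30; the last is April 30.
1 October 2023 is a Sunday, so the first Sunday is October 1 and the second is October 8.
At the standard offset (UTC−09:00), 07:45 UTC − 9h = 22:45 Yaleph District standard time (rolling into the previous day, 10 March 2023).
Daylight saving runs 30 April – 8 October; the standard-time date in Yaleph District, 10 March 2023, is outside that window, so Yaleph District is on standard time at UTC−09:00.
07:45 UTC − 9h = 22:45 Yaleph District (rolling into the previous day, 10 March 2023).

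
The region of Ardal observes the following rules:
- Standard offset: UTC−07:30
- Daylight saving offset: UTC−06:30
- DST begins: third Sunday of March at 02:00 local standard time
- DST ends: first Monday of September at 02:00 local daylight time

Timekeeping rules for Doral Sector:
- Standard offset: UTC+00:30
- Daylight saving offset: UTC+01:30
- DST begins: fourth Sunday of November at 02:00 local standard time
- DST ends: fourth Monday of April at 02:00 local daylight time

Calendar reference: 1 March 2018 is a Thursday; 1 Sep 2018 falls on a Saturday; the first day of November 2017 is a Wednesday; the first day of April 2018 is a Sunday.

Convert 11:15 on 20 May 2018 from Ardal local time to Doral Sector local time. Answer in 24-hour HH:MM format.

18:15

1 March 2018 is a Thursday, so the first Sunday is March 4 and the third is March 18.
1 September 2018 is a Saturday, so the first Monday is September 3.
20 May 2018 lies within the daylight-saving period (18 March – 3 September), so Ardal is on daylight time, UTC−06:30.
11:15 Ardal + 6h30m = 17:45 UTC.
1 November 2017 is a Wednesday, so the first Sunday is November 5 and the fourth is November 26.
1 April 2018 is a Sunday, so the first Monday is April 2 and the fourth is April 23.
At the standard offset (UTC+00:30), 17:45 UTC + 0h30m = 18:15 Doral Sector standard time.
Daylight saving runs 26 November 2017 – 23 April 2018; the standard-time date in Doral Sector, 20 May 2018, is outside that window, so Doral Sector is on standard time at UTC+00:30.
17:45 UTC + 0h30m = 18:15 Doral Sector.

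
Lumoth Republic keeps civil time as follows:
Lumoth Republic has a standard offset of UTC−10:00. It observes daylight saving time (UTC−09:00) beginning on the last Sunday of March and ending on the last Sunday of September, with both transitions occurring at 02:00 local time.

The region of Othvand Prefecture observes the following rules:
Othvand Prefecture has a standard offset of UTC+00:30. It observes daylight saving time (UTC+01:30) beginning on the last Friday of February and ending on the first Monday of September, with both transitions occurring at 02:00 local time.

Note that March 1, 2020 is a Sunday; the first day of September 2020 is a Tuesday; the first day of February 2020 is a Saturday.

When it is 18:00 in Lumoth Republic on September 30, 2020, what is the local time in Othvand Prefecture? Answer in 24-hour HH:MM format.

04:30

1 March 2020 is a Sunday, so Sundays fall on 1, 8, 15, 22, 29; the last is March 29.
1 September 2020 is a Tuesday, so Sundays fall on 6, 13, 20, 27; the last is September 27.
September 30, 2020 is outside the daylight-saving period (29 March – 27 September), so Lumoth Republic is on standard time, UTC−10:00.
18:00 Lumoth Republic + 10h = 04:00 UTC (rolling into the next day, 1 October 2020).
1 February 2020 is a Saturday, so Fridays fall on 7, 14, 21, 28; the last is February 28.
1 September 2020 is a Tuesday, so the first Monday is September 7.
At the standard offset (UTC+00:30), 04:00 UTC + 0h30m = 04:30 Othvand Prefecture standard time.
The standard-time date in Othvand Prefecture, October 1, 2020, does not fall between 28 February and 7 September, so daylight saving is not in effect and Othvand Prefecture is at UTC+00:30.
04:00 UTC + 0h30m = 04:30 Othvand Prefecture.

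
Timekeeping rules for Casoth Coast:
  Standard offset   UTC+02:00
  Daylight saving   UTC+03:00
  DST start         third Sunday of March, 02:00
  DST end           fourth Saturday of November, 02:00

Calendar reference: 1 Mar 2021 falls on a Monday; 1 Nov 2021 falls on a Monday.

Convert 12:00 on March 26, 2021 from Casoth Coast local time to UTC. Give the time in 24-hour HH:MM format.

09:00

1 March 2021 is a Monday, so the first Sunday is March 7 and the third is March 21.
1 November 2021 is a Monday, so the first Saturday is November 6 and the fourth is November 27.
Daylight saving runs 21 March – 27 November; March 26, 2021 is inside that window, so Casoth Coast is at UTC+03:00.
12:00 local − 3h = 09:00 UTC.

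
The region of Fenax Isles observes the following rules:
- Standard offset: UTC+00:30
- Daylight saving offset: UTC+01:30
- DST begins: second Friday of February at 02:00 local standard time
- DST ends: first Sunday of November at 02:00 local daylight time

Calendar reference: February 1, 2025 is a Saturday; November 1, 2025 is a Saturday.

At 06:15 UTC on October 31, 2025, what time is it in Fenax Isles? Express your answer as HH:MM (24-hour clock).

07:45

1 February 2025 is a Saturday, so the first Friday is February 7 and the second is February 14.
1 November 2025 is a Saturday, so the first Sunday is November 2.
At the standard offset (UTC+00:30), 06:15 UTC + 0h30m = 06:45 Fenax Isles standard time.
The standard-time date in Fenax Isles, October 31, 2025, falls between 14 February and 2 November, so daylight saving is in effect and Fenax Isles is at UTC+01:30.
06:15 UTC + 1h30m = 07:45 local.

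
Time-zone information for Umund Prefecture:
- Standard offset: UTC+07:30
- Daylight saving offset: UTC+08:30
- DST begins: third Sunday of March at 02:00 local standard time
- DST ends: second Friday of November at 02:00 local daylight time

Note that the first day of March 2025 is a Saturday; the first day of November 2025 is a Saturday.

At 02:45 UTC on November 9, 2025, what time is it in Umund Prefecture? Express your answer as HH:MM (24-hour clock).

11:15

1 March 2025 is a Saturday, so the first Sunday is March 2 and the third is March 16.
1 November 2025 is a Saturday, so the first Friday is November 7 and the second is November 14.
At the standard offset (UTC+07:30), 02:45 UTC + 7h30m = 10:15 Umund Prefecture standard time.
Daylight saving runs 16 March – 14 November; the standard-time date in Umund Prefecture, November 9, 2025, is inside that window, so Umund Prefecture is at UTC+08:30.
02:45 UTC + 8h30m = 11:15 local.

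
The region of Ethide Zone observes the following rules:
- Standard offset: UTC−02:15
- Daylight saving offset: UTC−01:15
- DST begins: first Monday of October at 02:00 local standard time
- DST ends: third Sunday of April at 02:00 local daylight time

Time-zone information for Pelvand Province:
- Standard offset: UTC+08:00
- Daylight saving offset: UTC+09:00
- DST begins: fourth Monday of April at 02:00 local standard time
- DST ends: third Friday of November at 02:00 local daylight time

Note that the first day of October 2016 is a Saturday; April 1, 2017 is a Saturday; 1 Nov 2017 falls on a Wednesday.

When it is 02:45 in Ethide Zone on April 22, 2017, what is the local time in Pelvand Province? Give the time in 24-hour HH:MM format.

1 October 2016 is a Saturday, so the first Monday is October 3.
1 April 2017 is a Saturday, so the first Sunday is April 2 and the third is April 16.
Daylight saving runs 3 October 2016 – 16 April 2017; April 22, 2017 is outside that window, so Ethide Zone is on standard time at UTC−02:15.
02:45 Ethide Zone + 2h15m = 05:00 UTC.
1 April 2017 is a Saturday, so the first Monday is April 3 and the fourth is April 24.
1 November 2017 is a Wednesday, so the first Friday is November 3 and the third is November 17.
At the standard offset (UTC+08:00), 05:00 UTC + 8h = 13:00 Pelvand Province standard time.
The standard-time date in Pelvand Province, April 22, 2017, does not fall between 24 April and 17 November, so daylight saving is not in effect and Pelvand Province is at UTC+08:00.
05:00 UTC + 8h = 13:00 Pelvand Province.

13:00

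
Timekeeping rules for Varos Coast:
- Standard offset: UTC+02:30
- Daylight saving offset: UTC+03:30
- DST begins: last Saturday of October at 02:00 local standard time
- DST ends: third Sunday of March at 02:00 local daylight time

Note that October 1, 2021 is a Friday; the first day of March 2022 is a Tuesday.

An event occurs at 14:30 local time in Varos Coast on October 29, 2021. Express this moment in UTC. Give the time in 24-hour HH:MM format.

12:00

1 October 2021 is a Friday, so Saturdays fall on 2, 9, 16, 23, 30; the last is October 30.
1 March 2022 is a Tuesday, so the first Sunday is March 6 and the third is March 20.
October 29, 2021 is outside the daylight-saving period (30 October 2021 – 20 March 2022), so Varos Coast is on standard time, UTC+02:30.
14:30 local − 2h30m = 12:00 UTC.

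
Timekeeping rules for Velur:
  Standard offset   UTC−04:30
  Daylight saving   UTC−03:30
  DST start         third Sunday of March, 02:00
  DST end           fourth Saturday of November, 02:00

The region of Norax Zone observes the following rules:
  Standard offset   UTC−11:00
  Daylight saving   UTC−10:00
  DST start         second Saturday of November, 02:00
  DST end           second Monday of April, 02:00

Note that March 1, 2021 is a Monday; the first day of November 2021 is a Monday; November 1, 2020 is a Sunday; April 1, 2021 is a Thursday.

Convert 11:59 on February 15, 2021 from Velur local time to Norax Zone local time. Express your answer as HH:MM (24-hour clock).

06:29

1 March 2021 is a Monday, so the first Sunday is March 7 and the third is March 21.
1 November 2021 is a Monday, so the first Saturday is November 6 and the fourth is November 27.
February 15, 2021 does not fall between 21 March and 27 November, so daylight saving is not in effect and Velur is at UTC−04:30.
11:59 Velur + 4h30m = 16:29 UTC.
1 November 2020 is a Sunday, so the first Saturday is November 7 and the second is November 14.
1 April 2021 is a Thursday, so the first Monday is April 5 and the second is April 12.
At the standard offset (UTC−11:00), 16:29 UTC − 11h = 05:29 Norax Zone standard time.
The standard-time date in Norax Zone, February 15, 2021, lies within the daylight-saving period (14 November 2020 – 12 April 2021), so Norax Zone is on daylight time, UTC−10:00.
16:29 UTC − 10h = 06:29 Norax Zone.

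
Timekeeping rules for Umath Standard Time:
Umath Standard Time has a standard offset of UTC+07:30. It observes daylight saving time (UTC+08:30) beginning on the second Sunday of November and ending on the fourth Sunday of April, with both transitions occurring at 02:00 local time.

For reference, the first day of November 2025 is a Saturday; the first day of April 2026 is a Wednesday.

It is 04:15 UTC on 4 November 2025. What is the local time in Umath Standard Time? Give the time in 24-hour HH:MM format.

11:45

1 November 2025 is a Saturday, so the first Sunday is November 2 and the second is November 9.
1 April 2026 is a Wednesday, so the first Sunday is April 5 and the fourth is April 26.
At the standard offset (UTC+07:30), 04:15 UTC + 7h30m = 11:45 Umath Standard Time standard time.
Daylight saving runs 9 November 2025 – 26 April 2026; the standard-time date in Umath Standard Time, 4 November 2025, is outside that window, so Umath Standard Time is on standard time at UTC+07:30.
04:15 UTC + 7h30m = 11:45 local.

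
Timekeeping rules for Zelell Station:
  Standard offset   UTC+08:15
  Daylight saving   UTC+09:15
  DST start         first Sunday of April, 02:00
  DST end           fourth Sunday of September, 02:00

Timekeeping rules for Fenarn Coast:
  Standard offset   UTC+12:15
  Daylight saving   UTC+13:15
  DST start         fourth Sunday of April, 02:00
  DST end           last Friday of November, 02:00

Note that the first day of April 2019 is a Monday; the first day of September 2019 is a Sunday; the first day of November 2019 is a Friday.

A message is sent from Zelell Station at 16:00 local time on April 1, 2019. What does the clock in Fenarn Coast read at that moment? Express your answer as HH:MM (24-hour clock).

20:00

1 April 2019 is a Monday, so the first Sunday is April 7.
1 September 2019 is a Sunday, so the first Sunday is September 1 and the fourth is September 22.
Daylight saving runs 7 April – 22 September; April 1, 2019 is outside that window, so Zelell Station is on standard time at UTC+08:15.
16:00 Zelell Station − 8h15m = 07:45 UTC.
1 April 2019 is a Monday, so the first Sunday is April 7 and the fourth is April 28.
1 November 2019 is a Friday, so Fridays fall on 1, 8, 15, 22, 29; the last is November 29.
At the standard offset (UTC+12:15), 07:45 UTC + 12h15m = 20:00 Fenarn Coast standard time.
Daylight saving runs 28 April – 29 November; the standard-time date in Fenarn Coast, April 1, 2019, is outside that window, so Fenarn Coast is on standard time at UTC+12:15.
07:45 UTC + 12h15m = 20:00 Fenarn Coast.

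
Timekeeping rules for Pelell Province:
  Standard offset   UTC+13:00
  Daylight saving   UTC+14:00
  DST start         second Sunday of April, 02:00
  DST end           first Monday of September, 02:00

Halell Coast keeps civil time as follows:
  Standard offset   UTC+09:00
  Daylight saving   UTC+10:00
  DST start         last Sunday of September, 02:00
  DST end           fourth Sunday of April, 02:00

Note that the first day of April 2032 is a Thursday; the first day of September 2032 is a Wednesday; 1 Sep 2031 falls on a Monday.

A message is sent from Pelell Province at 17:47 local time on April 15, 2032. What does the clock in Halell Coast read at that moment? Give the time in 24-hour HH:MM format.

13:47

1 April 2032 is a Thursday, so the first Sunday is April 4 and the second is April 11.
1 September 2032 is a Wednesday, so the first Monday is September 6.
Daylight saving runs 11 April – 6 September; April 15, 2032 is inside that window, so Pelell Province is at UTC+14:00.
17:47 Pelell Province − 14h = 03:47 UTC.
1 September 2031 is a Monday, so Sundays fall on 7, 14, 21, 28; the last is September 28.
1 April 2032 is a Thursday, so the first Sunday is April 4 and the fourth is April 25.
At the standard offset (UTC+09:00), 03:47 UTC + 9h = 12:47 Halell Coast standard time.
The standard-time date in Halell Coast, April 15, 2032, lies within the daylight-saving period (28 September 2031 – 25 April 2032), so Halell Coast is on daylight time, UTC+10:00.
03:47 UTC + 10h = 13:47 Halell Coast.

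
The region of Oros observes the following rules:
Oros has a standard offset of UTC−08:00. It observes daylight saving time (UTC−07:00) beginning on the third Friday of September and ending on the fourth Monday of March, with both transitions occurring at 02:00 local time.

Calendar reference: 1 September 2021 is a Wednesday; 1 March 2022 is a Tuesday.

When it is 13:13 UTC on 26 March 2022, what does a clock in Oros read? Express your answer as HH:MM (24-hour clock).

1 September 2021 is a Wednesday, so the first Friday is September 3 and the third is September 17.
1 March 2022 is a Tuesday, so the first Monday is March 7 and the fourth is March 28.
At the standard offset (UTC−08:00), 13:13 UTC − 8h = 05:13 Oros standard time.
The standard-time date in Oros, 26 March 2022, falls between 17 September 2021 and 28 March 2022, so daylight saving is in effect and Oros is at UTC−07:00.
13:13 UTC − 7h = 06:13 local.

06:13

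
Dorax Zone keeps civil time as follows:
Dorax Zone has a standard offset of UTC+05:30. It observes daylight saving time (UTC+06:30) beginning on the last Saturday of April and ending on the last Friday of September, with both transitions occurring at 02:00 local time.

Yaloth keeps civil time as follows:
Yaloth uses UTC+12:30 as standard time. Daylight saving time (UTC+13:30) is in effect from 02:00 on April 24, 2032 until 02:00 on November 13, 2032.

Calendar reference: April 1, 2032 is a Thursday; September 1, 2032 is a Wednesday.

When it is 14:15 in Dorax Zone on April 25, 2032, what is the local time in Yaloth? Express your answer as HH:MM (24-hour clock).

1 April 2032 is a Thursday, so Saturdays fall on 3, 10, 17, 24; the last is April 24.
1 September 2032 is a Wednesday, so Fridays fall on 3, 10, 17, 24; the last is September 24.
April 25, 2032 lies within the daylight-saving period (24 April – 24 September), so Dorax Zone is on daylight time, UTC+06:30.
14:15 Dorax Zone − 6h30m = 07:45 UTC.
At the standard offset (UTC+12:30), 07:45 UTC + 12h30m = 20:15 Yaloth standard time.
Daylight saving runs 24 April – 13 November; the standard-time date in Yaloth, April 25, 2032, is inside that window, so Yaloth is at UTC+13:30.
07:45 UTC + 13h30m = 21:15 Yaloth.

21:15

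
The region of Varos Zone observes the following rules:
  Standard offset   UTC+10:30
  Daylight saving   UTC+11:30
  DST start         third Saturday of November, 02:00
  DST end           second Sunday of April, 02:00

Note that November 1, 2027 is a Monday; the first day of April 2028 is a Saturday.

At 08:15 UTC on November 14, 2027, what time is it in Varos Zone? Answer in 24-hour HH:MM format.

18:45

1 November 2027 is a Monday, so the first Saturday is November 6 and the third is November 20.
1 April 2028 is a Saturday, so the first Sunday is April 2 and the second is April 9.
At the standard offset (UTC+10:30), 08:15 UTC + 10h30m = 18:45 Varos Zone standard time.
The standard-time date in Varos Zone, November 14, 2027, does not fall between 20 November 2027 and 9 April 2028, so daylight saving is not in effect and Varos Zone is at UTC+10:30.
08:15 UTC + 10h30m = 18:45 local.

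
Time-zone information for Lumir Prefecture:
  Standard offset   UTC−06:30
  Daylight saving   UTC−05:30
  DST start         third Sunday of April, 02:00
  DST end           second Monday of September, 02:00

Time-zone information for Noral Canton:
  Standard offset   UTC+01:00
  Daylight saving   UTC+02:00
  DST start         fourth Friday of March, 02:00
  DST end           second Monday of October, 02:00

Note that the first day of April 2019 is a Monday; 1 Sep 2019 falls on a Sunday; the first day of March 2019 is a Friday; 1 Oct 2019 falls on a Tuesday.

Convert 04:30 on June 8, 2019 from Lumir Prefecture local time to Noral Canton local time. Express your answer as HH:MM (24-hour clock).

12:00

1 April 2019 is a Monday, so the first Sunday is April 7 and the third is April 21.
1 September 2019 is a Sunday, so the first Monday is September 2 and the second is September 9.
June 8, 2019 falls between 21 April and 9 September, so daylight saving is in effect and Lumir Prefecture is at UTC−05:30.
04:30 Lumir Prefecture + 5h30m = 10:00 UTC.
1 March 2019 is a Friday, so the first Friday is March 1 and the fourth is March 22.
1 October 2019 is a Tuesday, so the first Monday is October 7 and the second is October 14.
At the standard offset (UTC+01:00), 10:00 UTC + 1h = 11:00 Noral Canton standard time.
The standard-time date in Noral Canton, June 8, 2019, lies within the daylight-saving period (22 March – 14 October), so Noral Canton is on daylight time, UTC+02:00.
10:00 UTC + 2h = 12:00 Noral Canton.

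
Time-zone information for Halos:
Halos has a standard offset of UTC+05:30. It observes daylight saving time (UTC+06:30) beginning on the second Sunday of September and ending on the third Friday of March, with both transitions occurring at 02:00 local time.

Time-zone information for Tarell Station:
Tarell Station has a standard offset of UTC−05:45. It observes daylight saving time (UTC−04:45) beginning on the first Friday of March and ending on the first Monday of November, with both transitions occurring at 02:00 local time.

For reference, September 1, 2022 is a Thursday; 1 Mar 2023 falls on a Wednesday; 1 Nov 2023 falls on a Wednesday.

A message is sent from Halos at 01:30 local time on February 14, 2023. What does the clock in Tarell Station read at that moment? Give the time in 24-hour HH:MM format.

13:15

1 September 2022 is a Thursday, so the first Sunday is September 4 and the second is September 11.
1 March 2023 is a Wednesday, so the first Friday is March 3 and the third is March 17.
February 14, 2023 falls between 11 September 2022 and 17 March 2023, so daylight saving is in effect and Halos is at UTC+06:30.
01:30 Halos − 6h30m = 19:00 UTC (rolling into the previous day, 13 February 2023).
1 March 2023 is a Wednesday, so the first Friday is March 3.
1 November 2023 is a Wednesday, so the first Monday is November 6.
At the standard offset (UTC−05:45), 19:00 UTC − 5h45m = 13:15 Tarell Station standard time.
The standard-time date in Tarell Station, February 13, 2023, is outside the daylight-saving period (3 March – 6 November), so Tarell Station is on standard time, UTC−05:45.
19:00 UTC − 5h45m = 13:15 Tarell Station.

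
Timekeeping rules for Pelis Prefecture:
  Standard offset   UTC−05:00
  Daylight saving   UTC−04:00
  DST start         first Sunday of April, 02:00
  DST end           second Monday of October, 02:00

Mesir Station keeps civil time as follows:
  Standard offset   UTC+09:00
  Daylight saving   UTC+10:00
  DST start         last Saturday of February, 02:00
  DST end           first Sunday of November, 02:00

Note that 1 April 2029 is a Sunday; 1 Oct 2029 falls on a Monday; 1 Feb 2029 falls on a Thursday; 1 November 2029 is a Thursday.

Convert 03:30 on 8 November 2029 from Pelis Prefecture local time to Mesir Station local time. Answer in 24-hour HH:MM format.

17:30

1 April 2029 is a Sunday, so the first Sunday is April 1.
1 October 2029 is a Monday, so the first Monday is October 1 and the second is October 8.
Daylight saving runs 1 April – 8 October; 8 November 2029 is outside that window, so Pelis Prefecture is on standard time at UTC−05:00.
03:30 Pelis Prefecture + 5h = 08:30 UTC.
1 February 2029 is a Thursday, so Saturdays fall on 3, 10, 17, 24; the last is February 24.
1 November 2029 is a Thursday, so the first Sunday is November 4.
At the standard offset (UTC+09:00), 08:30 UTC + 9h = 17:30 Mesir Station standard time.
Daylight saving runs 24 February – 4 November; the standard-time date in Mesir Station, 8 November 2029, is outside that window, so Mesir Station is on standard time at UTC+09:00.
08:30 UTC + 9h = 17:30 Mesir Station.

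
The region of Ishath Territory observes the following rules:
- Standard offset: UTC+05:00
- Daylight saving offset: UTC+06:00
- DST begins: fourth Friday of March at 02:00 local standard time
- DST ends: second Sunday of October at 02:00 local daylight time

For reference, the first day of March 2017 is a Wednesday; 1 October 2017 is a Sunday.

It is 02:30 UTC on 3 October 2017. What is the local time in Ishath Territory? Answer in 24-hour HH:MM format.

08:30

1 March 2017 is a Wednesday, so the first Friday is March 3 and the fourth is March 24.
1 October 2017 is a Sunday, so the first Sunday is October 1 and the second is October 8.
At the standard offset (UTC+05:00), 02:30 UTC + 5h = 07:30 Ishath Territory standard time.
The standard-time date in Ishath Territory, 3 October 2017, lies within the daylight-saving period (24 March – 8 October), so Ishath Territory is on daylight time, UTC+06:00.
02:30 UTC + 6h = 08:30 local.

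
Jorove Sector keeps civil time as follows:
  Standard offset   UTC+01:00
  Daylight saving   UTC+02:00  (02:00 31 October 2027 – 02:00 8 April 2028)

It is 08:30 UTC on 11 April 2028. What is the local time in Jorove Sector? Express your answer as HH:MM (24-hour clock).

At the standard offset (UTC+01:00), 08:30 UTC + 1h = 09:30 Jorove Sector standard time.
Daylight saving runs 31 October 2027 – 8 April 2028; the standard-time date in Jorove Sector, 11 April 2028, is outside that window, so Jorove Sector is on standard time at UTC+01:00.
08:30 UTC + 1h = 09:30 local.

09:30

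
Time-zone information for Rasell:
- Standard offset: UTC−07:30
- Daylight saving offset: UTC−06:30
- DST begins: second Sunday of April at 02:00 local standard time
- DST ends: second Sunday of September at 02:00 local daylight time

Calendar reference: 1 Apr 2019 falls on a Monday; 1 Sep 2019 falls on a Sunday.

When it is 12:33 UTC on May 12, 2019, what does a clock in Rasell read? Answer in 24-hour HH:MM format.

06:03

1 April 2019 is a Monday, so the first Sunday is April 7 and the second is April 14.
1 September 2019 is a Sunday, so the first Sunday is September 1 and the second is September 8.
At the standard offset (UTC−07:30), 12:33 UTC − 7h30m = 05:03 Rasell standard time.
The standard-time date in Rasell, May 12, 2019, lies within the daylight-saving period (14 April – 8 September), so Rasell is on daylight time, UTC−06:30.
12:33 UTC − 6h30m = 06:03 local.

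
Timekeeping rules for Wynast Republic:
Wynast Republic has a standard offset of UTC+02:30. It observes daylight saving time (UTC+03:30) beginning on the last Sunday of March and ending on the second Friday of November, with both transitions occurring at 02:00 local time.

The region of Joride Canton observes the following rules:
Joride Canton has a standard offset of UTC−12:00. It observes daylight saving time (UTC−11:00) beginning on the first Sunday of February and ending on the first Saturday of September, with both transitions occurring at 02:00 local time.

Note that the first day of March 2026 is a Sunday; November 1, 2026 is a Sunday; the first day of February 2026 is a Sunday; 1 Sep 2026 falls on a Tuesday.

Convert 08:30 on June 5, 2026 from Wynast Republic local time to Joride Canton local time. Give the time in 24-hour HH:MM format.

18:00

1 March 2026 is a Sunday, so Sundays fall on 1, 8, 15, 22, 29; the last is March 29.
1 November 2026 is a Sunday, so the first Friday is November 6 and the second is November 13.
Daylight saving runs 29 March – 13 November; June 5, 2026 is inside that window, so Wynast Republic is at UTC+03:30.
08:30 Wynast Republic − 3h30m = 05:00 UTC.
1 February 2026 is a Sunday, so the first Sunday is February 1.
1 September 2026 is a Tuesday, so the first Saturday is September 5.
At the standard offset (UTC−12:00), 05:00 UTC − 12h = 17:00 Joride Canton standard time (rolling into the previous day, 4 June 2026).
The standard-time date in Joride Canton, June 4, 2026, falls between 1 February and 5 September, so daylight saving is in effect and Joride Canton is at UTC−11:00.
05:00 UTC − 11h = 18:00 Joride Canton (rolling into the previous day, 4 June 2026).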